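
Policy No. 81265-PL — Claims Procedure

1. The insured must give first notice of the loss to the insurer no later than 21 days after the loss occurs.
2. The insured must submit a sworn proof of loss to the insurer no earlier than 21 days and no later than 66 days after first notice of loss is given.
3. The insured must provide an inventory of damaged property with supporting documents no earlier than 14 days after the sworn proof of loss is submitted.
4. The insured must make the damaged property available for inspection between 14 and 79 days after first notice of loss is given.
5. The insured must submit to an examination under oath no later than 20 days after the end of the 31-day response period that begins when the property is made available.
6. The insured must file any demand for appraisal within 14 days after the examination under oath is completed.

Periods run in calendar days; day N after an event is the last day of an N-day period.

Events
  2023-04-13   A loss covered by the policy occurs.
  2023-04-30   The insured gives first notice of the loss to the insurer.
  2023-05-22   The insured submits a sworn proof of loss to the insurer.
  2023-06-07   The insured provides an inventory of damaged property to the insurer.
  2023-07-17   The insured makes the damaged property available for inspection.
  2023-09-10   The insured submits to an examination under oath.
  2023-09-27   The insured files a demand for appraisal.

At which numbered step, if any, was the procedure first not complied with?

Step 1: 21 days after 2023-04-13 (when the loss occurs) is 2023-05-04; 2023-04-30 is within that limit.
Step 2: the window is 21–66 days after 2023-04-30 (when first notice of loss is given), so 2023-05-21 through 2023-07-05; 2023-05-22 falls inside that range.
Step 3: the earliest permitted date is 14 days after 2023-05-22 (when the sworn proof of loss is submitted), i.e. 2023-06-05; done 2023-06-07, after the minimum wait.
Step 4: the window is 14–79 days after 2023-04-30 (when first notice of loss is given), so 2023-05-14 through 2023-07-18; 2023-07-17 falls inside that range.
Step 5: 20 days after 2023-08-17 (end of the 31-day response period, which began when the property is made available on 2023-07-17) is 2023-09-06; not done until 2023-09-10, 4 days after the deadline.

Step 5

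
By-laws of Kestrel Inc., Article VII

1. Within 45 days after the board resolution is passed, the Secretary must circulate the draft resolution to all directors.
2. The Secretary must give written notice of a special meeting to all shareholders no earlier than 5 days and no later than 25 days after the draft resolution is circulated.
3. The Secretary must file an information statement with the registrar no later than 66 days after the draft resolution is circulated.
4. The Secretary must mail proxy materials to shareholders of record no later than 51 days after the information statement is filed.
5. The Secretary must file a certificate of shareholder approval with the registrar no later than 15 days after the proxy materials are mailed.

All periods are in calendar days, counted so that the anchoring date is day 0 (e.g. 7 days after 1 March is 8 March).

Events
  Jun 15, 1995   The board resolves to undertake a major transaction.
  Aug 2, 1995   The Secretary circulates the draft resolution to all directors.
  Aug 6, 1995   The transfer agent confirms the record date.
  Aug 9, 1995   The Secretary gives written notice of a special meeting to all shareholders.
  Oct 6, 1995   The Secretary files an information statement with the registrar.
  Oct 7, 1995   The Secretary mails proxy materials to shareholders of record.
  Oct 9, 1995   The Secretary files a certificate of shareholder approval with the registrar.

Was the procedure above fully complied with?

No

Step 1: 45 days after Jun 15, 1995 (when the board resolution is passed) is Jul 30, 1995; Aug 2, 1995 misses that deadline by 3 days.
Later steps need not be reached.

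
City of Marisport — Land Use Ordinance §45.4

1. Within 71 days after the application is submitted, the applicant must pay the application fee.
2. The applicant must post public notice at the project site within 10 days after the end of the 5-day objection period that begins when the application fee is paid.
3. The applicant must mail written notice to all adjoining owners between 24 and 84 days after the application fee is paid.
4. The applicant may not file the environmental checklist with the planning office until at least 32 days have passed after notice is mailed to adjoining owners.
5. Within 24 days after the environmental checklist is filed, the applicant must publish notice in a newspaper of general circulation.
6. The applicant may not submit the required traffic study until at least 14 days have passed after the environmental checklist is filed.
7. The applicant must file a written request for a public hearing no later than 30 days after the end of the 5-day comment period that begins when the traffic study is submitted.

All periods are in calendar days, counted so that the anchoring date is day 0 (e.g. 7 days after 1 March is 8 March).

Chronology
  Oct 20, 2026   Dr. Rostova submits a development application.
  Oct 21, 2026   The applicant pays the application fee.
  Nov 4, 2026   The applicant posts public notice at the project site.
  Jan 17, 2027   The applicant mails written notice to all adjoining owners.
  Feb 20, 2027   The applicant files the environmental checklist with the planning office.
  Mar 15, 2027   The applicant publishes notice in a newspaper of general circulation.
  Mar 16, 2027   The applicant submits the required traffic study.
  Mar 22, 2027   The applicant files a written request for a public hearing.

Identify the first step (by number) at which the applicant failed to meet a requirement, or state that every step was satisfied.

Step 1 — counting 71 days from Oct 20, 2026 (when the application is submitted) gives a deadline of Dec 30, 2026; done Oct 21, 2026 — timely.
Step 2 — counting 10 days from Oct 26, 2026 (end of the 5-day objection period, which began when the application fee is paid on Oct 21, 2026) gives a deadline of Nov 5, 2026; completed Nov 4, 2026, before the deadline.
Step 3 — 24 and 84 days from Oct 21, 2026 (when the application fee is paid) are Nov 14, 2026 and Jan 13, 2027 respectively; Jan 17, 2027 is 4 days past the end of the window.

Step 3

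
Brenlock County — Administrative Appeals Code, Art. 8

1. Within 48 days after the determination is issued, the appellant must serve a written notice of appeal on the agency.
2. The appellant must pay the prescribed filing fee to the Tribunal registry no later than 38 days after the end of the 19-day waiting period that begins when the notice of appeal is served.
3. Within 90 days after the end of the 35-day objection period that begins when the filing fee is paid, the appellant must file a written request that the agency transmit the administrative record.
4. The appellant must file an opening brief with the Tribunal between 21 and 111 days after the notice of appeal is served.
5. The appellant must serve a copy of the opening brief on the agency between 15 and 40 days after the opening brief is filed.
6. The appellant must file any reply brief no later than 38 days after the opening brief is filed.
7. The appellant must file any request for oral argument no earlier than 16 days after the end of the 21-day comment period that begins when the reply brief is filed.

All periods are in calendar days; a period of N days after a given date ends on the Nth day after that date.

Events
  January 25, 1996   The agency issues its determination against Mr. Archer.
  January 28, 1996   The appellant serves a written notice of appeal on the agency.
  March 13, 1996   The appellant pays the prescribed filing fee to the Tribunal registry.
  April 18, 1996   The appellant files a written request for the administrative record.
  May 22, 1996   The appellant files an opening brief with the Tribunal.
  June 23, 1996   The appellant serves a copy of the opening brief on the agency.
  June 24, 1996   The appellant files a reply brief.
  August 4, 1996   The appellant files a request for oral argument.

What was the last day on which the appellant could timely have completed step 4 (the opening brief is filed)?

May 18, 1996

Step 4 runs from January 28, 1996, when the notice of appeal is served. The window is 21–111 days after January 28, 1996; it closes on May 18, 1996.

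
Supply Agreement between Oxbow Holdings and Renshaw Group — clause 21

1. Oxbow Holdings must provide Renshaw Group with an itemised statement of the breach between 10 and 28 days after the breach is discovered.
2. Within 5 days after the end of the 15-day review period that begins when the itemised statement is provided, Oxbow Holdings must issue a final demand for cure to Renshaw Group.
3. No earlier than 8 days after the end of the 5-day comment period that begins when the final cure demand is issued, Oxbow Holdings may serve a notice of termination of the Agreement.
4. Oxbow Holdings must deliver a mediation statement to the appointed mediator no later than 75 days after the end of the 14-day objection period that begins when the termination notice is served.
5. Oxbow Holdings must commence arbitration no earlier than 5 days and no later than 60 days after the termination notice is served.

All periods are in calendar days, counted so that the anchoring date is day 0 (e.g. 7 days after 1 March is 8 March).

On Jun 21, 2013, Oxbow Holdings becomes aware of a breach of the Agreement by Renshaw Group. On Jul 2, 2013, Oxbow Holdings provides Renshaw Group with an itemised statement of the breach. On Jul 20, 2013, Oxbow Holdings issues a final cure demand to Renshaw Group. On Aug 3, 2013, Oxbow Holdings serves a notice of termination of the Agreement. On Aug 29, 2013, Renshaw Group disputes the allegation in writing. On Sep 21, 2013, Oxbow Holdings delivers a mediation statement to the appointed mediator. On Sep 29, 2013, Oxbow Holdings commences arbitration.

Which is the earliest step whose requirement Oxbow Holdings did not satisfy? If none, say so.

(1) the permitted window runs from Jun 21, 2013 + 10 = Jul 1, 2013 to Jun 21, 2013 + 28 = Jul 19, 2013; done Jul 2, 2013, which is between those dates.
(2) due by Jul 17, 2013 + 5 days = Jul 22, 2013; Jul 20, 2013 is within that limit.
(3) permitted from Jul 25, 2013 + 8 days = Aug 2, 2013 onward; done Aug 3, 2013 — permitted.
(4) due by Aug 17, 2013 + 75 days = Oct 31, 2013; done Sep 21, 2013 — timely.
(5) the permitted window runs from Aug 3, 2013 + 5 = Aug 8, 2013 to Aug 3, 2013 + 60 = Oct 2, 2013; Sep 29, 2013 falls inside that range.

None — every step was satisfied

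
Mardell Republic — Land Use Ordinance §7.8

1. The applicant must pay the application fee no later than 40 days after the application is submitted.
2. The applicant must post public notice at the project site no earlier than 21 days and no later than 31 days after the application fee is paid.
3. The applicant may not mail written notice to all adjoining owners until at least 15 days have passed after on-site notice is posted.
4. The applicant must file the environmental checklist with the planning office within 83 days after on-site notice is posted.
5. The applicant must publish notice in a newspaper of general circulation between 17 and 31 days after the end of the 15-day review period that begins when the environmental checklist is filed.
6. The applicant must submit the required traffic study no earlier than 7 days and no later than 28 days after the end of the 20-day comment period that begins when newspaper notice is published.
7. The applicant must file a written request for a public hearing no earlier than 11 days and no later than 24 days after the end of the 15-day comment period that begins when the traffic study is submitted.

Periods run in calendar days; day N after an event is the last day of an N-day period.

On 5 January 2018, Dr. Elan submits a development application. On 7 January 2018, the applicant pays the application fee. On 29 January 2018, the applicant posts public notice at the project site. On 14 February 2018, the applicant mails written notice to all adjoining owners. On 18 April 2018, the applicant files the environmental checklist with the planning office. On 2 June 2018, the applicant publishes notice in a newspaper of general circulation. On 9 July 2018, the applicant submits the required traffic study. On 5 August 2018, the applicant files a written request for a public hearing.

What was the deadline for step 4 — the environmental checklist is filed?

22 April 2018

Step 4 runs from 29 January 2018, when on-site notice is posted. 83 days after 29 January 2018 is 22 April 2018.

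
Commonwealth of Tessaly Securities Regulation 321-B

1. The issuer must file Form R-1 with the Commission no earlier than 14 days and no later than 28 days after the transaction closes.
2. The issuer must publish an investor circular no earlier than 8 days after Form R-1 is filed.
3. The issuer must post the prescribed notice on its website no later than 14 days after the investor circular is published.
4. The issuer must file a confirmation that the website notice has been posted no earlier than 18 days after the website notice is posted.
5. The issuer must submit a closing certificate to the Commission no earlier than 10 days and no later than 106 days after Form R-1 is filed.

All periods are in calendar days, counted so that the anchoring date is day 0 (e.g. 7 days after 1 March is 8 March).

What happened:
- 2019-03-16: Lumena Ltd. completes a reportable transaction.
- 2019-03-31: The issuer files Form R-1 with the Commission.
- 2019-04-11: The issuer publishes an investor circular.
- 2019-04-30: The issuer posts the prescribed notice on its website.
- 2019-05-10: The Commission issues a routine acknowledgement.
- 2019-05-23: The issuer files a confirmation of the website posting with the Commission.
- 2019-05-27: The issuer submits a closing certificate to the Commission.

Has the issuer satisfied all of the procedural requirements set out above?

No

Step 1: the window is 14–28 days after 2019-03-16 (when the transaction closes), so 2019-03-30 through 2019-04-13; done 2019-03-31 — within the window.
Step 2: the earliest permitted date is 8 days after 2019-03-31 (when Form R-1 is filed), i.e. 2019-04-08; done 2019-04-11, after the minimum wait.
Step 3: 14 days after 2019-04-11 (when the investor circular is published) is 2019-04-25; not done until 2019-04-30, 5 days after the deadline.
The analysis stops there.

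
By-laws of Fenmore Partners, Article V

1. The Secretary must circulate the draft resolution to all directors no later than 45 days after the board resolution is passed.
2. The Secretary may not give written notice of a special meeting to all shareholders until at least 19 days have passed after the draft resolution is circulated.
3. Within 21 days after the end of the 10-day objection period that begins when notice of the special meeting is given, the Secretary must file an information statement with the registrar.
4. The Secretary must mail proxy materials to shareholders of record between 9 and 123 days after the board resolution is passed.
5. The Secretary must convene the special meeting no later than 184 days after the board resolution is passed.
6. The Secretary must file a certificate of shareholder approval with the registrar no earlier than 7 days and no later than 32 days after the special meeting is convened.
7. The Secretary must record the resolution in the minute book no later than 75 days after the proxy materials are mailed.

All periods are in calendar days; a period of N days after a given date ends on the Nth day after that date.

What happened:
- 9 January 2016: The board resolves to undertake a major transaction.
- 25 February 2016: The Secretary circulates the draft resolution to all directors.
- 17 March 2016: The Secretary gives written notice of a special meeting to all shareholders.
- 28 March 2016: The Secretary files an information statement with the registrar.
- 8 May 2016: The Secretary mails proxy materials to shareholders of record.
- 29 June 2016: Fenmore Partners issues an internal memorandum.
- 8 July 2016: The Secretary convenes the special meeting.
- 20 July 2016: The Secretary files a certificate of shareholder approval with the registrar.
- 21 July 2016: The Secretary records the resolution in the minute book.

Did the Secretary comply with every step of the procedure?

No

Step 1: 45 days after 9 January 2016 (when the board resolution is passed) is 23 February 2016; done 25 February 2016 — 2 days late.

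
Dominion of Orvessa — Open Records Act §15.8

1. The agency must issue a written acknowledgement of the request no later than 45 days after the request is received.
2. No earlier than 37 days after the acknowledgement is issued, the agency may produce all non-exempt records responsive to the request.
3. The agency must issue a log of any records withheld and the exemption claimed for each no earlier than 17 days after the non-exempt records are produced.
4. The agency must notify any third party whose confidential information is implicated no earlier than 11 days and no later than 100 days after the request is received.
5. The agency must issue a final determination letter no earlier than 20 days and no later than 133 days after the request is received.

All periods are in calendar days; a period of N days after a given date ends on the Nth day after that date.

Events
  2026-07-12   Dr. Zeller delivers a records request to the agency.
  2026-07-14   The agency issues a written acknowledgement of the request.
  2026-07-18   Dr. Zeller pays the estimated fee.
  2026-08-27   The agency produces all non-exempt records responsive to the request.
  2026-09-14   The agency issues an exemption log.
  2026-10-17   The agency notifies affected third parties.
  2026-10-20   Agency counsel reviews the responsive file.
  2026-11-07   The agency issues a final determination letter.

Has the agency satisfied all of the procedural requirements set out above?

Yes

Step 1 — counting 45 days from 2026-07-12 (when the request is received) gives a deadline of 2026-08-26; done 2026-07-14 — timely.
Step 2 — must wait 37 days from 2026-07-14 (when the acknowledgement is issued), so not before 2026-08-20; done 2026-08-27 — permitted.
Step 3 — must wait 17 days from 2026-08-27 (when the non-exempt records are produced), so not before 2026-09-13; done 2026-09-14 — permitted.
Step 4 — 11 and 100 days from 2026-07-12 (when the request is received) are 2026-07-23 and 2026-10-20 respectively; done 2026-10-17 — within the window.
Step 5 — 20 and 133 days from 2026-07-12 (when the request is received) are 2026-08-01 and 2026-11-22 respectively; 2026-11-07 falls inside that range.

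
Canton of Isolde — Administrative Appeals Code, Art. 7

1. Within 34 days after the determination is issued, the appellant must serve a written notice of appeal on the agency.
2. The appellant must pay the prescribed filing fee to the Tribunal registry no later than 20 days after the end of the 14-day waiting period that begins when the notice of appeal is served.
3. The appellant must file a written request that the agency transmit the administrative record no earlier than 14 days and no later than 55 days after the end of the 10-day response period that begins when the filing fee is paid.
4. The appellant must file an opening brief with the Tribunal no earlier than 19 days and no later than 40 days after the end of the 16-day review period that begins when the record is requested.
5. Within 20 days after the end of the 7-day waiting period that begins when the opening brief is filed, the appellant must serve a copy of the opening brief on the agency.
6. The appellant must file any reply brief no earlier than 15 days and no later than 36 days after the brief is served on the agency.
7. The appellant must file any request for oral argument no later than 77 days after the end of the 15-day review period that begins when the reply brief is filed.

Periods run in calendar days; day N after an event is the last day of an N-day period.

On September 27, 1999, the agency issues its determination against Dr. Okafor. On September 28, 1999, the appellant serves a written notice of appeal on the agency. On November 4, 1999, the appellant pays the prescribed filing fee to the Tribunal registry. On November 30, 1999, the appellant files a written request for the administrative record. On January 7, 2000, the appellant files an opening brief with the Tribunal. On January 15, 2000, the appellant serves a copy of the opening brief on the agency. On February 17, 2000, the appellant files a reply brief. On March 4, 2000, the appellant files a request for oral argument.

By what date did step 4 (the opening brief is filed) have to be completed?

The record is requested on November 30, 1999; the 16-day review period therefore ends December 16, 1999, and step 4 runs from that date. The window is 19–40 days after December 16, 1999; it closes on January 25, 2000.

January 25, 2000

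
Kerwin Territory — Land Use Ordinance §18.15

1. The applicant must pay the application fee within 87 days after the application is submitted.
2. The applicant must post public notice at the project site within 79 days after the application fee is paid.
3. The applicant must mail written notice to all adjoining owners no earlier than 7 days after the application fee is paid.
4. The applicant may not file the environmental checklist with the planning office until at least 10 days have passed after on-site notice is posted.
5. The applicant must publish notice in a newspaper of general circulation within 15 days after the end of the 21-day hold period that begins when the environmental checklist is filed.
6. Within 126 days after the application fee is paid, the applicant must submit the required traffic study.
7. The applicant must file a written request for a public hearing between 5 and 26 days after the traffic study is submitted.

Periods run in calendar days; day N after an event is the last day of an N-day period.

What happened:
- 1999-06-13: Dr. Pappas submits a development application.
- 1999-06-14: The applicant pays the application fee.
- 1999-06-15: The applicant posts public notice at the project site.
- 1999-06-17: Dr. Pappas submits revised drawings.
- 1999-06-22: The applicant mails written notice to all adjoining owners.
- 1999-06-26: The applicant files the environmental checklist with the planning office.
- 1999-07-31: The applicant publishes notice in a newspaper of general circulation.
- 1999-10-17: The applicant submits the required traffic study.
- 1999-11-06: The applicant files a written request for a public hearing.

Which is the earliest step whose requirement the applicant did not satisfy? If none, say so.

None — every step was satisfied

Step 1: 87 days after 1999-06-13 (when the application is submitted) is 1999-09-08; done 1999-06-14 — timely.
Step 2: 79 days after 1999-06-14 (when the application fee is paid) is 1999-09-01; 1999-06-15 is within that limit.
Step 3: the earliest permitted date is 7 days after 1999-06-14 (when the application fee is paid), i.e. 1999-06-21; done 1999-06-22, after the minimum wait.
Step 4: the earliest permitted date is 10 days after 1999-06-15 (when on-site notice is posted), i.e. 1999-06-25; done 1999-06-26, after the minimum wait.
Step 5: 15 days after 1999-07-17 (end of the 21-day hold period, which began when the environmental checklist is filed on 1999-06-26) is 1999-08-01; completed 1999-07-31, before the deadline.
Step 6: 126 days after 1999-06-14 (when the application fee is paid) is 1999-10-18; 1999-10-17 is within that limit.
Step 7: the window is 5–26 days after 1999-10-17 (when the traffic study is submitted), so 1999-10-22 through 1999-11-12; done 1999-11-06, which is between those dates.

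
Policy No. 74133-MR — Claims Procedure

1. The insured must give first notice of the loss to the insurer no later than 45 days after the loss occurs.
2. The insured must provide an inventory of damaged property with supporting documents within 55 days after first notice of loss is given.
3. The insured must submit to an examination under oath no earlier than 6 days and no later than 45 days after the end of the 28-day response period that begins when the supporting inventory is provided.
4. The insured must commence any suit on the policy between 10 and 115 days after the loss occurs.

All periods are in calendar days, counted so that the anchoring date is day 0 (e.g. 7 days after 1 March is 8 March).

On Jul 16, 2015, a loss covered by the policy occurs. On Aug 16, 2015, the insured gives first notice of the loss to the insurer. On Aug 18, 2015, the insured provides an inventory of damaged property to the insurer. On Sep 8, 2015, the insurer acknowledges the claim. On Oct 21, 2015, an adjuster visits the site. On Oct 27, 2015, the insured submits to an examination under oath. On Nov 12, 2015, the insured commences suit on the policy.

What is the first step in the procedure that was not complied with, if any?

Step 1 — counting 45 days from Jul 16, 2015 (when the loss occurs) gives a deadline of Aug 30, 2015; done Aug 16, 2015 — timely.
Step 2 — counting 55 days from Aug 16, 2015 (when first notice of loss is given) gives a deadline of Oct 10, 2015; Aug 18, 2015 is within that limit.
Step 3 — 6 and 45 days from Sep 15, 2015 (end of the 28-day response period, which began when the supporting inventory is provided on Aug 18, 2015) are Sep 21, 2015 and Oct 30, 2015 respectively; Oct 27, 2015 falls inside that range.
Step 4 — 10 and 115 days from Jul 16, 2015 (when the loss occurs) are Jul 26, 2015 and Nov 8, 2015 respectively; done Nov 12, 2015 — 4 days after the window closed.
Later steps need not be reached.

Step 4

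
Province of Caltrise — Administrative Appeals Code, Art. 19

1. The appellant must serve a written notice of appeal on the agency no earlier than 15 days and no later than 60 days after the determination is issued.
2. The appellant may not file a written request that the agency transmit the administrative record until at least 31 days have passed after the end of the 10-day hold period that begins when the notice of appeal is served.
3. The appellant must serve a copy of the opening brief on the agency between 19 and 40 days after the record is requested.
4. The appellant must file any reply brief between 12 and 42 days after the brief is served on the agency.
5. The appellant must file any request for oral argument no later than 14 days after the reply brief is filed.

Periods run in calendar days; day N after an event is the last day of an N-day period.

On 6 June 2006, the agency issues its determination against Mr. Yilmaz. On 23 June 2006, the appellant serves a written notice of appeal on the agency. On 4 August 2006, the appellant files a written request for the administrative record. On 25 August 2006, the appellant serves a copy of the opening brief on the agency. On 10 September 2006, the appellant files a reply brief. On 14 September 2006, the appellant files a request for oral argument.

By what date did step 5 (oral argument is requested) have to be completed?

Step 5 runs from 10 September 2006, when the reply brief is filed. 14 days after 10 September 2006 is 24 September 2006.

24 September 2006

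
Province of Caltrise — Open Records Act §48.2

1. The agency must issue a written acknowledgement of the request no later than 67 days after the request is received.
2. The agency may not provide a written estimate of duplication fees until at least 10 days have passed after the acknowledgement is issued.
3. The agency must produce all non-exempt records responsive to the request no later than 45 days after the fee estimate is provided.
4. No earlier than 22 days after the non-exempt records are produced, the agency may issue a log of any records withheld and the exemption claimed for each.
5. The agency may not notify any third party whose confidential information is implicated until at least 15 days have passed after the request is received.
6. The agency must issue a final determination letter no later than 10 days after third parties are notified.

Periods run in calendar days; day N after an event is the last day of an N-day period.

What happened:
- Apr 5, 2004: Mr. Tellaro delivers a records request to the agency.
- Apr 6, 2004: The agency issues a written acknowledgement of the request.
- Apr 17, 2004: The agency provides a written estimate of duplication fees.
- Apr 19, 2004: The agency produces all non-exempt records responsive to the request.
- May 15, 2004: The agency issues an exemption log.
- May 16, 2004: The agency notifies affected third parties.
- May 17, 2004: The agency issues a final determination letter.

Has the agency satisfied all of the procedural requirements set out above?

(1) due by Apr 5, 2004 + 67 days = Jun 11, 2004; done Apr 6, 2004 — timely.
(2) permitted from Apr 6, 2004 + 10 days = Apr 16, 2004 onward; done Apr 17, 2004 — permitted.
(3) due by Apr 17, 2004 + 45 days = Jun 1, 2004; Apr 19, 2004 is within that limit.
(4) permitted from Apr 19, 2004 + 22 days = May 11, 2004 onward; May 15, 2004 is on or after that date.
(5) permitted from Apr 5, 2004 + 15 days = Apr 20, 2004 onward; done May 16, 2004 — permitted.
(6) due by May 16, 2004 + 10 days = May 26, 2004; completed May 17, 2004, before the deadline.

Yes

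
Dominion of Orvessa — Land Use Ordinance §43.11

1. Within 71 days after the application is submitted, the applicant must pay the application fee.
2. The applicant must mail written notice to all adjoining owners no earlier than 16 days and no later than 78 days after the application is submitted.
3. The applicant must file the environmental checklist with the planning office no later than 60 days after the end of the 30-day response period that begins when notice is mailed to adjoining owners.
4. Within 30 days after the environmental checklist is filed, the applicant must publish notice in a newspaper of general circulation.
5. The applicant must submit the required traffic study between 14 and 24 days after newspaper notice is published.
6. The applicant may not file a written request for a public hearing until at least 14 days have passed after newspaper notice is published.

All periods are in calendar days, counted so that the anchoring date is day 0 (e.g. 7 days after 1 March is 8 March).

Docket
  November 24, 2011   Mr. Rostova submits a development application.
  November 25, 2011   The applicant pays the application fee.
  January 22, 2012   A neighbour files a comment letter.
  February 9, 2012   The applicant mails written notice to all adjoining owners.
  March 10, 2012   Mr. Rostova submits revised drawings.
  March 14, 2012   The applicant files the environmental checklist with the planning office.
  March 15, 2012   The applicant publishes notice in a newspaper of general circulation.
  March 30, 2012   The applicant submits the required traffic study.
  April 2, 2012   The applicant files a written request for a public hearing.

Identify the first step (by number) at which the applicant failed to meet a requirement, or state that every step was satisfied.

None — every step was satisfied

Step 1 — counting 71 days from November 24, 2011 (when the application is submitted) gives a deadline of February 3, 2012; completed November 25, 2011, before the deadline.
Step 2 — 16 and 78 days from November 24, 2011 (when the application is submitted) are December 10, 2011 and February 10, 2012 respectively; February 9, 2012 falls inside that range.
Step 3 — counting 60 days from March 10, 2012 (end of the 30-day response period, which began when notice is mailed to adjoining owners on February 9, 2012) gives a deadline of May 9, 2012; completed March 14, 2012, before the deadline.
Step 4 — counting 30 days from March 14, 2012 (when the environmental checklist is filed) gives a deadline of April 13, 2012; March 15, 2012 is within that limit.
Step 5 — 14 and 24 days from March 15, 2012 (when newspaper notice is published) are March 29, 2012 and April 8, 2012 respectively; done March 30, 2012, which is between those dates.
Step 6 — must wait 14 days from March 15, 2012 (when newspaper notice is published), so not before March 29, 2012; done April 2, 2012, after the minimum wait.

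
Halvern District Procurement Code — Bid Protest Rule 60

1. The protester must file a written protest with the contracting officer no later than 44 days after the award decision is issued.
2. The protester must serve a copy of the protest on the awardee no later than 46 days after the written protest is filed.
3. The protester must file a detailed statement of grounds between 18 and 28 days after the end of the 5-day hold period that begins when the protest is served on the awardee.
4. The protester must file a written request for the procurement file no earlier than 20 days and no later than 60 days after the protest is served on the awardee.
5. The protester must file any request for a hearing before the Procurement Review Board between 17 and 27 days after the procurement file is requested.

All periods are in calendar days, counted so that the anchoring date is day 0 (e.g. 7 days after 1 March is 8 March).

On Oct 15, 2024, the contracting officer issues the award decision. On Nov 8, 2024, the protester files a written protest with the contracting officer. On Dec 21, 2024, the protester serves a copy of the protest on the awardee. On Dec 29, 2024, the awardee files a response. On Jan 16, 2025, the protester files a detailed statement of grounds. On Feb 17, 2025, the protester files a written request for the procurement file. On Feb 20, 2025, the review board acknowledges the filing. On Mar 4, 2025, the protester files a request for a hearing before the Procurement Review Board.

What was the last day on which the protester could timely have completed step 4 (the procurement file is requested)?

Step 4 runs from Dec 21, 2024, when the protest is served on the awardee. The window is 20–60 days after Dec 21, 2024; it closes on Feb 19, 2025.

Feb 19, 2025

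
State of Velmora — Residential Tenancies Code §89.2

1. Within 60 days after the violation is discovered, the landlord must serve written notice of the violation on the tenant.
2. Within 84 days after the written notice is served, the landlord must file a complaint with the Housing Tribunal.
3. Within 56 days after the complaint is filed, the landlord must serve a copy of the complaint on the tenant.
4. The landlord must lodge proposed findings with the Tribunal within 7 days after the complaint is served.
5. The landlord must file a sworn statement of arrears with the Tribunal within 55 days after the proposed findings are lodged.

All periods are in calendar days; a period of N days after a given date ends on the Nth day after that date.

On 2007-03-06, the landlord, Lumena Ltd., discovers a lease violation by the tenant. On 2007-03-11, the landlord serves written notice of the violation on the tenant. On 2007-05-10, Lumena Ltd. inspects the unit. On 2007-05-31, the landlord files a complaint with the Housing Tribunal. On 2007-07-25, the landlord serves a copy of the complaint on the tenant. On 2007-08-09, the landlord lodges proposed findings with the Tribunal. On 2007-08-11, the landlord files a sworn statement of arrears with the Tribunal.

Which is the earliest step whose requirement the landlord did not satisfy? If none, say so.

Step 4

Step 1: 60 days after 2007-03-06 (when the violation is discovered) is 2007-05-05; 2007-03-11 is within that limit.
Step 2: 84 days after 2007-03-11 (when the written notice is served) is 2007-06-03; completed 2007-05-31, before the deadline.
Step 3: 56 days after 2007-05-31 (when the complaint is filed) is 2007-07-26; completed 2007-07-25, before the deadline.
Step 4: 7 days after 2007-07-25 (when the complaint is served) is 2007-08-01; done 2007-08-09 — 8 days late.
That is the first point of non-compliance.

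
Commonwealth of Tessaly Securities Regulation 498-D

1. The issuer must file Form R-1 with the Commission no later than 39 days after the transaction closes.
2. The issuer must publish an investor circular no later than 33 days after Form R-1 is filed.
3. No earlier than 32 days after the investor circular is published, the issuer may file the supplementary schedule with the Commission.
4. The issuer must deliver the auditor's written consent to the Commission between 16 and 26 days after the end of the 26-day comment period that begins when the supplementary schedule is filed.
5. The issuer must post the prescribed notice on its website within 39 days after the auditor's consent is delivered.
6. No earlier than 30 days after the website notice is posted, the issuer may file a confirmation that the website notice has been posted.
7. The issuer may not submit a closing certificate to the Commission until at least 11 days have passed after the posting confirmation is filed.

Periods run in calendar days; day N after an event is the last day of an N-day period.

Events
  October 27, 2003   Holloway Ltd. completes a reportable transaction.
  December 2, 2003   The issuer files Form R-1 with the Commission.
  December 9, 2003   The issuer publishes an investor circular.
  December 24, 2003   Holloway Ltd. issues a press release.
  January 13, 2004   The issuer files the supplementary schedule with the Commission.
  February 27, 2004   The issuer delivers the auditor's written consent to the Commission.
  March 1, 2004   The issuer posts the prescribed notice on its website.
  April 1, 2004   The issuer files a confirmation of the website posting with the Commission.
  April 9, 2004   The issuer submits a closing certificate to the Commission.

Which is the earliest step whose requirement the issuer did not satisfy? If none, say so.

Step 7

(1) due by October 27, 2003 + 39 days = December 5, 2003; completed December 2, 2003, before the deadline.
(2) due by December 2, 2003 + 33 days = January 4, 2004; December 9, 2003 is within that limit.
(3) permitted from December 9, 2003 + 32 days = January 10, 2004 onward; January 13, 2004 is on or after that date.
(4) the permitted window runs from February 8, 2004 + 16 = February 24, 2004 to February 8, 2004 + 26 = March 5, 2004; done February 27, 2004 — within the window.
(5) due by February 27, 2004 + 39 days = April 6, 2004; done March 1, 2004 — timely.
(6) permitted from March 1, 2004 + 30 days = March 31, 2004 onward; done April 1, 2004, after the minimum wait.
(7) permitted from April 1, 2004 + 11 days = April 12, 2004 onward; done April 9, 2004 — 3 days too early.
Later steps need not be reached.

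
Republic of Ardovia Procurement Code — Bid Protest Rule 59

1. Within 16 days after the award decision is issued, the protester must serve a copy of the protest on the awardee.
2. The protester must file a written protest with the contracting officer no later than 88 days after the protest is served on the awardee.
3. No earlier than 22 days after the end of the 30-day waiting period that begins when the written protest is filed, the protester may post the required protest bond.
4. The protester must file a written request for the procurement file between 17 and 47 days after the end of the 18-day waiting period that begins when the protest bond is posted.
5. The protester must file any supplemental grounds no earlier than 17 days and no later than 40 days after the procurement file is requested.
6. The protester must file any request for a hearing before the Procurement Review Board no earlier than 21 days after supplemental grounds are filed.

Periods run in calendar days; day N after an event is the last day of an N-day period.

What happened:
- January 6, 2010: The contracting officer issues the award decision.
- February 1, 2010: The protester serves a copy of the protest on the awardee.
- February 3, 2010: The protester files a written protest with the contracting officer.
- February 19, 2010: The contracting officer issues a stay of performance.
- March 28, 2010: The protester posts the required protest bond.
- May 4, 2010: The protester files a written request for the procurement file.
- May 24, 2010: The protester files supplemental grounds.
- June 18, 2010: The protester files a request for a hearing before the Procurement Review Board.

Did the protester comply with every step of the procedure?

No

Step 1 — counting 16 days from January 6, 2010 (when the award decision is issued) gives a deadline of January 22, 2010; February 1, 2010 misses that deadline by 10 days.
That is the first point of non-compliance.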